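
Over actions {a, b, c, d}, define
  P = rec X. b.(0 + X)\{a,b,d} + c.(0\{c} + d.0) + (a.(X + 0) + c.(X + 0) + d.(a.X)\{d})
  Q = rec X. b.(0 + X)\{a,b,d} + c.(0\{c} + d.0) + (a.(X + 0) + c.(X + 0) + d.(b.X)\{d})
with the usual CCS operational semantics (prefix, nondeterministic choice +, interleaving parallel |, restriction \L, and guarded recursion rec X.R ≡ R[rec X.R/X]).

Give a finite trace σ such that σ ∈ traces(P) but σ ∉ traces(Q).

LTS(P): 14 reachable states
  m0 = rec X. b.(0 + X)\{a,b,d} + c.(0\{c} + d.0) + (a.(X + 0) + c.(X + 0) + d.(a.X)\{d}) → --a--▸ m1, --b--▸ m2, --c--▸ m1, --c--▸ m3, --d--▸ m4
  m1 = (rec X. b.(0 + X)\{a,b,d} + c.(0\{c} + d.0) + (a.(X + 0) + c.(X + 0) + d.(a.X)\{d})) + 0 → --a--▸ m1, --b--▸ m2, --c--▸ m1, --c--▸ m3, --d--▸ m4
  m2 = (0 + (rec X. b.(0 + X)\{a,b,d} + c.(0\{c} + d.0) + (a.(X + 0) + c.(X + 0) + d.(a.X)\{d})))\{a,b,d} → --c--▸ m5, --c--▸ m6
  m3 = 0\{c} + d.0 → --d--▸ m7
  m4 = (a.(rec X. b.(0 + X)\{a,b,d} + c.(0\{c} + d.0) + (a.(X + 0) + c.(X + 0) + d.(a.X)\{d})))\{d} → --a--▸ m8
  m5 = ((rec X. b.(0 + X)\{a,b,d} + c.(0\{c} + d.0) + (a.(X + 0) + c.(X + 0) + d.(a.X)\{d})) + 0)\{a,b,d} → --c--▸ m5, --c--▸ m6
  m6 = (0\{c} + d.0)\{a,b,d} → deadlocked
  m7 = 0 → deadlocked
  m8 = (rec X. b.(0 + X)\{a,b,d} + c.(0\{c} + d.0) + (a.(X + 0) + c.(X + 0) + d.(a.X)\{d}))\{d} → --a--▸ m9, --b--▸ m10, --c--▸ m11, --c--▸ m9
  m9 = ((rec X. b.(0 + X)\{a,b,d} + c.(0\{c} + d.0) + (a.(X + 0) + c.(X + 0) + d.(a.X)\{d})) + 0)\{d} → --a--▸ m9, --b--▸ m10, --c--▸ m11, --c--▸ m9
  m10 = (0 + (rec X. b.(0 + X)\{a,b,d} + c.(0\{c} + d.0) + (a.(X + 0) + c.(X + 0) + d.(a.X)\{d})))\{a,b,d}\{d} → --c--▸ m12, --c--▸ m13
  m11 = (0\{c} + d.0)\{d} → deadlocked
  m12 = ((rec X. b.(0 + X)\{a,b,d} + c.(0\{c} + d.0) + (a.(X + 0) + c.(X + 0) + d.(a.X)\{d})) + 0)\{a,b,d}\{d} → --c--▸ m12, --c--▸ m13
  m13 = (0\{c} + d.0)\{a,b,d}\{d} → deadlocked
LTS(Q): 14 reachable states
  n0 = rec X. b.(0 + X)\{a,b,d} + c.(0\{c} + d.0) + (a.(X + 0) + c.(X + 0) + d.(b.X)\{d}) → --a--▸ n1, --b--▸ n2, --c--▸ n1, --c--▸ n3, --d--▸ n4
  n1 = (rec X. b.(0 + X)\{a,b,d} + c.(0\{c} + d.0) + (a.(X + 0) + c.(X + 0) + d.(b.X)\{d})) + 0 → --a--▸ n1, --b--▸ n2, --c--▸ n1, --c--▸ n3, --d--▸ n4
  n2 = (0 + (rec X. b.(0 + X)\{a,b,d} + c.(0\{c} + d.0) + (a.(X + 0) + c.(X + 0) + d.(b.X)\{d})))\{a,b,d} → --c--▸ n5, --c--▸ n6
  n3 = 0\{c} + d.0 → --d--▸ n7
  n4 = (b.(rec X. b.(0 + X)\{a,b,d} + c.(0\{c} + d.0) + (a.(X + 0) + c.(X + 0) + d.(b.X)\{d})))\{d} → --b--▸ n8
  n5 = ((rec X. b.(0 + X)\{a,b,d} + c.(0\{c} + d.0) + (a.(X + 0) + c.(X + 0) + d.(b.X)\{d})) + 0)\{a,b,d} → --c--▸ n5, --c--▸ n6
  n6 = (0\{c} + d.0)\{a,b,d} → deadlocked
  n7 = 0 → deadlocked
  n8 = (rec X. b.(0 + X)\{a,b,d} + c.(0\{c} + d.0) + (a.(X + 0) + c.(X + 0) + d.(b.X)\{d}))\{d} → --a--▸ n9, --b--▸ n10, --c--▸ n11, --c--▸ n9
  n9 = ((rec X. b.(0 + X)\{a,b,d} + c.(0\{c} + d.0) + (a.(X + 0) + c.(X + 0) + d.(b.X)\{d})) + 0)\{d} → --a--▸ n9, --b--▸ n10, --c--▸ n11, --c--▸ n9
  n10 = (0 + (rec X. b.(0 + X)\{a,b,d} + c.(0\{c} + d.0) + (a.(X + 0) + c.(X + 0) + d.(b.X)\{d})))\{a,b,d}\{d} → --c--▸ n12, --c--▸ n13
  n11 = (0\{c} + d.0)\{d} → deadlocked
  n12 = ((rec X. b.(0 + X)\{a,b,d} + c.(0\{c} + d.0) + (a.(X + 0) + c.(X + 0) + d.(b.X)\{d})) + 0)\{a,b,d}\{d} → --c--▸ n12, --c--▸ n13
  n13 = (0\{c} + d.0)\{a,b,d}\{d} → deadlocked
Run σ = ⟨da⟩ on P: start {m0}
  after d @ step 1: {m4}
  after a @ step 2: {m8}
  — P admits the full trace.
Run σ = ⟨da⟩ on Q: start {n0}
  after d @ step 1: {n4}
  after a @ step 2: no successor for Q

da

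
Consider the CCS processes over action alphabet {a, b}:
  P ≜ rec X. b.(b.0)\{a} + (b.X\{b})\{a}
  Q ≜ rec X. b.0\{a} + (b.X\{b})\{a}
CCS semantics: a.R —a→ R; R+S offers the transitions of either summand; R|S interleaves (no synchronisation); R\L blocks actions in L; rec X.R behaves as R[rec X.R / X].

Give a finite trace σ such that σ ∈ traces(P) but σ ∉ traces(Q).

bb

Reachable graph of P (4 states):
  p0 = rec X. b.(b.0)\{a} + (b.X\{b})\{a} | -b-> p1, -b-> p2
  p1 = (b.0)\{a} | -b-> p3
  p2 = (rec X. b.(b.0)\{a} + (b.X\{b})\{a})\{b}\{a} | (no moves)
  p3 = 0\{a} | (no moves)
Reachable graph of Q (3 states):
  q0 = rec X. b.0\{a} + (b.X\{b})\{a} | -b-> q1, -b-> q2
  q1 = (rec X. b.0\{a} + (b.X\{b})\{a})\{b}\{a} | (no moves)
  q2 = 0\{a} | (no moves)
Run σ = ⟨bb⟩ on P: start {p0}
  step 1 (b): {p1, p2}
  step 2 (b): {p3}
  — P admits the full trace.
Run σ = ⟨bb⟩ on Q: start {q0}
  step 1 (b): {q1, q2}
  step 2 (b): ∅  — Q cannot continue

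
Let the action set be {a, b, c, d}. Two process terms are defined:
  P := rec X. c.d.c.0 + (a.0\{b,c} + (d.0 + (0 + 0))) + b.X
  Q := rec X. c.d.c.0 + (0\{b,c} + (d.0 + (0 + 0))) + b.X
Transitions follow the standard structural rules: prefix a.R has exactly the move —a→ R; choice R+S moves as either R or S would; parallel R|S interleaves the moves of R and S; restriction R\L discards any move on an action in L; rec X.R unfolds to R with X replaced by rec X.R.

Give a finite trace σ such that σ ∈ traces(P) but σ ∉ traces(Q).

P's transition system — 5 states:
  m0 = rec X. c.d.c.0 + (a.0\{b,c} + (d.0 + (0 + 0))) + b.X :: =a=> m1, =b=> m0, =c=> m2, =d=> m3
  m1 = 0\{b,c} :: ∅
  m2 = d.c.0 :: =d=> m4
  m3 = 0 :: ∅
  m4 = c.0 :: =c=> m3
Q's transition system — 4 states:
  n0 = rec X. c.d.c.0 + (0\{b,c} + (d.0 + (0 + 0))) + b.X :: =b=> n0, =c=> n1, =d=> n2
  n1 = d.c.0 :: =d=> n3
  n2 = 0 :: ∅
  n3 = c.0 :: =c=> n2
Trace ⟨a⟩ through P, begin at {m0}:
  step 1 (a): {m1}
  P completes σ.
Trace ⟨a⟩ through Q, begin at {n0}:
  step 1 (a): no successor for Q

a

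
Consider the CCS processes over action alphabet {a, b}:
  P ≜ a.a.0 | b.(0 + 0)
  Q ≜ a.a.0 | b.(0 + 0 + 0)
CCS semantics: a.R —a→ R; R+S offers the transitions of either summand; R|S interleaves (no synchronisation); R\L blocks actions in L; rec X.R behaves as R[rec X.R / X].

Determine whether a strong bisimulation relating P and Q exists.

LTS(P): 6 reachable states
  p0 = a.a.0 | b.(0 + 0) | ··a··> p1, ··b··> p2
  p1 = a.0 | b.(0 + 0) | ··a··> p3, ··b··> p4
  p2 = a.a.0 | (0 + 0) | ··a··> p4
  p3 = 0 | b.(0 + 0) | ··b··> p5
  p4 = a.0 | (0 + 0) | ··a··> p5
  p5 = 0 | (0 + 0) | ∅
LTS(Q): 6 reachable states
  q0 = a.a.0 | b.(0 + 0 + 0) | ··a··> q1, ··b··> q2
  q1 = a.0 | b.(0 + 0 + 0) | ··a··> q3, ··b··> q4
  q2 = a.a.0 | (0 + 0 + 0) | ··a··> q4
  q3 = 0 | b.(0 + 0 + 0) | ··b··> q5
  q4 = a.0 | (0 + 0 + 0) | ··a··> q5
  q5 = 0 | (0 + 0 + 0) | ∅
Partition-refinement fixed point:
  B0 = {p0, q0}
  B1 = {p1, q1}
  B2 = {p3, q3}
  B3 = {p5, q5}
  B4 = {p4, q4}
  B5 = {p2, q2}
p0 ∈ B0, q0 ∈ B0 → same block

bisimilar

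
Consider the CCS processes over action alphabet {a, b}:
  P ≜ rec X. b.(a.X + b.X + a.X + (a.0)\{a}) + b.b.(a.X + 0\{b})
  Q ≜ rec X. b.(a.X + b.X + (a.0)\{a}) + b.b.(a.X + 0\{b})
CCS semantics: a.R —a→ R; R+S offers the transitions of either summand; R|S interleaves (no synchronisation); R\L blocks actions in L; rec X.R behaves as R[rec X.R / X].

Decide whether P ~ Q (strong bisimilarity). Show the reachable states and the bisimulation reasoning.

Reachable graph of P (4 states):
  s0 = rec X. b.(a.X + b.X + a.X + (a.0)\{a}) + b.b.(a.X + 0\{b}) ⊢ ··b··> s1, ··b··> s2
  s1 = a.(rec X. b.(a.X + b.X + a.X + (a.0)\{a}) + b.b.(a.X + 0\{b})) + b.(rec X. b.(a.X + b.X + a.X + (a.0)\{a}) + b.b.(a.X + 0\{b})) + a.(rec X. b.(a.X + b.X + a.X + (a.0)\{a}) + b.b.(a.X + 0\{b})) + (a.0)\{a} ⊢ ··a··> s0, ··b··> s0
  s2 = b.(a.(rec X. b.(a.X + b.X + a.X + (a.0)\{a}) + b.b.(a.X + 0\{b})) + 0\{b}) ⊢ ··b··> s3
  s3 = a.(rec X. b.(a.X + b.X + a.X + (a.0)\{a}) + b.b.(a.X + 0\{b})) + 0\{b} ⊢ ··a··> s0
Reachable graph of Q (4 states):
  t0 = rec X. b.(a.X + b.X + (a.0)\{a}) + b.b.(a.X + 0\{b}) ⊢ ··b··> t1, ··b··> t2
  t1 = a.(rec X. b.(a.X + b.X + (a.0)\{a}) + b.b.(a.X + 0\{b})) + b.(rec X. b.(a.X + b.X + (a.0)\{a}) + b.b.(a.X + 0\{b})) + (a.0)\{a} ⊢ ··a··> t0, ··b··> t0
  t2 = b.(a.(rec X. b.(a.X + b.X + (a.0)\{a}) + b.b.(a.X + 0\{b})) + 0\{b}) ⊢ ··b··> t3
  t3 = a.(rec X. b.(a.X + b.X + (a.0)\{a}) + b.b.(a.X + 0\{b})) + 0\{b} ⊢ ··a··> t0
Partition-refinement fixed point:
  B0 = {s0, t0}
  B1 = {s1, t1}
  B2 = {s2, t2}
  B3 = {s3, t3}
s0 ∈ B0, t0 ∈ B0 → same block

bisimilar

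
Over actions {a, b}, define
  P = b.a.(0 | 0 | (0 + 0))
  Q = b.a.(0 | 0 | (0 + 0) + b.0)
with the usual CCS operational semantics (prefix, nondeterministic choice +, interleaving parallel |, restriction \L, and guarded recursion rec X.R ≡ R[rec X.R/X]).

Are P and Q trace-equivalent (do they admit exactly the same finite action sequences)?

traces(P) ≠ traces(Q) — witness ⟨bab⟩

P's transition system — 3 states:
  m0 = b.a.(0 | 0 | (0 + 0)) → -b-> m1
  m1 = a.(0 | 0 | (0 + 0)) → -a-> m2
  m2 = 0 | 0 | (0 + 0) → ∅
Q's transition system — 4 states:
  n0 = b.a.(0 | 0 | (0 + 0) + b.0) → -b-> n1
  n1 = a.(0 | 0 | (0 + 0) + b.0) → -a-> n2
  n2 = 0 | 0 | (0 + 0) + b.0 → -b-> n3
  n3 = 0 → ∅
Trace ⟨bab⟩ through Q, begin at {n0}:
  after b @ step 1: {n1}
  after a @ step 2: {n2}
  after b @ step 3: {n3}
  ✓ Q
Trace ⟨bab⟩ through P, begin at {m0}:
  after b @ step 1: {m1}
  after a @ step 2: {m2}
  after b @ step 3: no successor for P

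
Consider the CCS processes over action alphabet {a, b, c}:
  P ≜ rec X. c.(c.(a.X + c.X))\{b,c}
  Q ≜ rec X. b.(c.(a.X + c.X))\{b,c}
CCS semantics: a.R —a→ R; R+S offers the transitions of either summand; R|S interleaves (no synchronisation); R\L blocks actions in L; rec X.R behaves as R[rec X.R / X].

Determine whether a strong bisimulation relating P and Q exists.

P's transition system — 2 states:
  u0 = rec X. c.(c.(a.X + c.X))\{b,c} ⊢ ··c··> u1
  u1 = (c.(a.(rec X. c.(c.(a.X + c.X))\{b,c}) + c.(rec X. c.(c.(a.X + c.X))\{b,c})))\{b,c} ⊢ deadlocked
Q's transition system — 2 states:
  v0 = rec X. b.(c.(a.X + c.X))\{b,c} ⊢ ··b··> v1
  v1 = (c.(a.(rec X. b.(c.(a.X + c.X))\{b,c}) + c.(rec X. b.(c.(a.X + c.X))\{b,c})))\{b,c} ⊢ deadlocked
Partition-refinement fixed point:
  B0 = {u0}
  B1 = {u1, v1}
  B2 = {v0}
u0 ∈ B0, v0 ∈ B2 → different blocks

P ≁ Q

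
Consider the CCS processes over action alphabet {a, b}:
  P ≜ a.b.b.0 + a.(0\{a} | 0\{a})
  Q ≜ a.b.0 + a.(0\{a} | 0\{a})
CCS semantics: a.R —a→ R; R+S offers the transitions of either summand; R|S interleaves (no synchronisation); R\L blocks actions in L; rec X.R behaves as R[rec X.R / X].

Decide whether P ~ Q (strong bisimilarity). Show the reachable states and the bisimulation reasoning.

LTS(P): 5 reachable states
  u0 = a.b.b.0 + a.(0\{a} | 0\{a}) → ··a··> u1, ··a··> u2
  u1 = 0\{a} | 0\{a} → ·
  u2 = b.b.0 → ··b··> u3
  u3 = b.0 → ··b··> u4
  u4 = 0 → ·
LTS(Q): 4 reachable states
  v0 = a.b.0 + a.(0\{a} | 0\{a}) → ··a··> v1, ··a··> v2
  v1 = 0\{a} | 0\{a} → ·
  v2 = b.0 → ··b··> v3
  v3 = 0 → ·
Bisimilarity quotient blocks:
  B0 = {u0}
  B1 = {u2}
  B2 = {u3, v2}
  B3 = {u1, u4, v1, v3}
  B4 = {v0}
u0 ∈ B0, v0 ∈ B4 → different blocks

P ≁ Q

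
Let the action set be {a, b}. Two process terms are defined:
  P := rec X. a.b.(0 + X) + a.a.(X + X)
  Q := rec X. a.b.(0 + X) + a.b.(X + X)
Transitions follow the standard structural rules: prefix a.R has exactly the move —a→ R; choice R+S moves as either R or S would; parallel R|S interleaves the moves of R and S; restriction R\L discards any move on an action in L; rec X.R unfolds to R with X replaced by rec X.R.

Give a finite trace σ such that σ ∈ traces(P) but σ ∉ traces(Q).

aa

Reachable graph of P (5 states):
  s0 = rec X. a.b.(0 + X) + a.a.(X + X) :: -a-> s1, -a-> s2
  s1 = a.((rec X. a.b.(0 + X) + a.a.(X + X)) + (rec X. a.b.(0 + X) + a.a.(X + X))) :: -a-> s3
  s2 = b.(0 + (rec X. a.b.(0 + X) + a.a.(X + X))) :: -b-> s4
  s3 = (rec X. a.b.(0 + X) + a.a.(X + X)) + (rec X. a.b.(0 + X) + a.a.(X + X)) :: -a-> s1, -a-> s2
  s4 = 0 + (rec X. a.b.(0 + X) + a.a.(X + X)) :: -a-> s1, -a-> s2
Reachable graph of Q (5 states):
  t0 = rec X. a.b.(0 + X) + a.b.(X + X) :: -a-> t1, -a-> t2
  t1 = b.((rec X. a.b.(0 + X) + a.b.(X + X)) + (rec X. a.b.(0 + X) + a.b.(X + X))) :: -b-> t3
  t2 = b.(0 + (rec X. a.b.(0 + X) + a.b.(X + X))) :: -b-> t4
  t3 = (rec X. a.b.(0 + X) + a.b.(X + X)) + (rec X. a.b.(0 + X) + a.b.(X + X)) :: -a-> t1, -a-> t2
  t4 = 0 + (rec X. a.b.(0 + X) + a.b.(X + X)) :: -a-> t1, -a-> t2
Executing aa from P (initial set {s0}):
  step 1 (a): {s1, s2}
  step 2 (a): {s3}
  ✓ P
Executing aa from Q (initial set {t0}):
  step 1 (a): {t1, t2}
  step 2 (a): ∅  — Q cannot continue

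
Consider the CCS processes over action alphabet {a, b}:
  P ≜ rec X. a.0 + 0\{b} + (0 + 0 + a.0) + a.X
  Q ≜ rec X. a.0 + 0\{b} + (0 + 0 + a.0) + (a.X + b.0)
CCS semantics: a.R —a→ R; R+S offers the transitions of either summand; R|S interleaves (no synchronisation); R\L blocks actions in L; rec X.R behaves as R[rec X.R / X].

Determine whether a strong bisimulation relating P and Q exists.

P's transition system — 2 states:
  p0 = rec X. a.0 + 0\{b} + (0 + 0 + a.0) + a.X | --a--▸ p0, --a--▸ p1
  p1 = 0 | ·
Q's transition system — 2 states:
  q0 = rec X. a.0 + 0\{b} + (0 + 0 + a.0) + (a.X + b.0) | --a--▸ q0, --a--▸ q1, --b--▸ q1
  q1 = 0 | ·
Bisimilarity quotient blocks:
  B0 = {p0}
  B1 = {p1, q1}
  B2 = {q0}
p0 ∈ B0, q0 ∈ B2 → different blocks

NO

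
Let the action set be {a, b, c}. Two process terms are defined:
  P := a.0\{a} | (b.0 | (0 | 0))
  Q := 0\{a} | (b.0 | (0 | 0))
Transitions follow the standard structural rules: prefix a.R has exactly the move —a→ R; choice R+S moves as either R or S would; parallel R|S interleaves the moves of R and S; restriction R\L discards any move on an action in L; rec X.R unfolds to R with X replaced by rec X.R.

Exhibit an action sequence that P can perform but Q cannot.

P's transition system — 4 states:
  s0 = a.0\{a} | (b.0 | (0 | 0)) → -a-> s1, -b-> s2
  s1 = 0\{a} | (b.0 | (0 | 0)) → -b-> s3
  s2 = a.0\{a} | (0 | (0 | 0)) → -a-> s3
  s3 = 0\{a} | (0 | (0 | 0)) → ·
Q's transition system — 2 states:
  t0 = 0\{a} | (b.0 | (0 | 0)) → -b-> t1
  t1 = 0\{a} | (0 | (0 | 0)) → ·
Run σ = ⟨a⟩ on P: start {s0}
  after a @ step 1: {s1}
  P completes σ.
Run σ = ⟨a⟩ on Q: start {t0}
  after a @ step 1: ∅ (Q stuck)

a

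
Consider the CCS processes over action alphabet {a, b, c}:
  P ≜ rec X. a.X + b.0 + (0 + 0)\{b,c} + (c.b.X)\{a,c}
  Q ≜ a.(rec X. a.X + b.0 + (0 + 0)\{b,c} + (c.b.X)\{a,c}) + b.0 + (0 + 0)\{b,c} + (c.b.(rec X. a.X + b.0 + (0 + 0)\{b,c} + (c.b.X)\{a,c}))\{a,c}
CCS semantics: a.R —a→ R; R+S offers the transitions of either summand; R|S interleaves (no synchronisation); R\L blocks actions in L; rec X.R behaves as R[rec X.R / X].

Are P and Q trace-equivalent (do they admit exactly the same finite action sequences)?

LTS(P): 2 reachable states
  p0 = rec X. a.X + b.0 + (0 + 0)\{b,c} + (c.b.X)\{a,c} has moves -a-> p0, -b-> p1
  p1 = 0 has moves deadlocked
LTS(Q): 3 reachable states
  q0 = a.(rec X. a.X + b.0 + (0 + 0)\{b,c} + (c.b.X)\{a,c}) + b.0 + (0 + 0)\{b,c} + (c.b.(rec X. a.X + b.0 + (0 + 0)\{b,c} + (c.b.X)\{a,c}))\{a,c} has moves -a-> q1, -b-> q2
  q1 = rec X. a.X + b.0 + (0 + 0)\{b,c} + (c.b.X)\{a,c} has moves -a-> q1, -b-> q2
  q2 = 0 has moves deadlocked
Coarsest stable partition (strong bisimilarity classes):
  B0 = {p0, q0, q1}
  B1 = {p1, q2}
p0 ∈ B0, q0 ∈ B0 → same block
Bisimilar ⇒ trace-equivalent.

trace-equivalent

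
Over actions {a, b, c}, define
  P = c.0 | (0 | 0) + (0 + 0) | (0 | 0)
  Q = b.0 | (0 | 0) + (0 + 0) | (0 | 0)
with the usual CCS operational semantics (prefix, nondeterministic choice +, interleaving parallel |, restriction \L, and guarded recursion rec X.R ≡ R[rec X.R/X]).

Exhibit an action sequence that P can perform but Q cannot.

Reachable graph of P (2 states):
  s0 = c.0 | (0 | 0) + (0 + 0) | (0 | 0) | ··c··> s1
  s1 = 0 | (0 | 0) | stopped
Reachable graph of Q (2 states):
  t0 = b.0 | (0 | 0) + (0 + 0) | (0 | 0) | ··b··> t1
  t1 = 0 | (0 | 0) | stopped
Trace ⟨c⟩ through P, begin at {s0}:
  [1] c ⇒ {s1}
  — P admits the full trace.
Trace ⟨c⟩ through Q, begin at {t0}:
  [1] c ⇒ ∅  — Q cannot continue

c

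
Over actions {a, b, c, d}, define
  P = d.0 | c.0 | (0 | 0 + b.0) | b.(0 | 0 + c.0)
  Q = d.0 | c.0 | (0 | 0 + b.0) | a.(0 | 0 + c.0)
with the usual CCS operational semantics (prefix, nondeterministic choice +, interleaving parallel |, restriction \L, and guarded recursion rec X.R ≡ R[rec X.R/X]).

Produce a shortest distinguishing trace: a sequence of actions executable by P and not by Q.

Reachable graph of P (24 states):
  s0 = d.0 | c.0 | (0 | 0 + b.0) | b.(0 | 0 + c.0) | —b→ s1, —b→ s2, —c→ s3, —d→ s4
  s1 = d.0 | c.0 | (0 | 0 + b.0) | (0 | 0 + c.0) | —b→ s5, —c→ s6, —c→ s7, —d→ s8
  s2 = d.0 | c.0 | 0 | b.(0 | 0 + c.0) | —b→ s5, —c→ s9, —d→ s10
  s3 = d.0 | 0 | (0 | 0 + b.0) | b.(0 | 0 + c.0) | —b→ s6, —b→ s9, —d→ s11
  s4 = 0 | c.0 | (0 | 0 + b.0) | b.(0 | 0 + c.0) | —b→ s10, —b→ s8, —c→ s11
  s5 = d.0 | c.0 | 0 | (0 | 0 + c.0) | —c→ s12, —c→ s13, —d→ s14
  s6 = d.0 | 0 | (0 | 0 + b.0) | (0 | 0 + c.0) | —b→ s12, —c→ s15, —d→ s16
  s7 = d.0 | c.0 | (0 | 0 + b.0) | 0 | —b→ s13, —c→ s15, —d→ s17
  s8 = 0 | c.0 | (0 | 0 + b.0) | (0 | 0 + c.0) | —b→ s14, —c→ s16, —c→ s17
  s9 = d.0 | 0 | 0 | b.(0 | 0 + c.0) | —b→ s12, —d→ s18
  s10 = 0 | c.0 | 0 | b.(0 | 0 + c.0) | —b→ s14, —c→ s18
  s11 = 0 | 0 | (0 | 0 + b.0) | b.(0 | 0 + c.0) | —b→ s16, —b→ s18
  s12 = d.0 | 0 | 0 | (0 | 0 + c.0) | —c→ s19, —d→ s20
  s13 = d.0 | c.0 | 0 | 0 | —c→ s19, —d→ s21
  s14 = 0 | c.0 | 0 | (0 | 0 + c.0) | —c→ s20, —c→ s21
  s15 = d.0 | 0 | (0 | 0 + b.0) | 0 | —b→ s19, —d→ s22
  s16 = 0 | 0 | (0 | 0 + b.0) | (0 | 0 + c.0) | —b→ s20, —c→ s22
  s17 = 0 | c.0 | (0 | 0 + b.0) | 0 | —b→ s21, —c→ s22
  s18 = 0 | 0 | 0 | b.(0 | 0 + c.0) | —b→ s20
  s19 = d.0 | 0 | 0 | 0 | —d→ s23
  s20 = 0 | 0 | 0 | (0 | 0 + c.0) | —c→ s23
  s21 = 0 | c.0 | 0 | 0 | —c→ s23
  s22 = 0 | 0 | (0 | 0 + b.0) | 0 | —b→ s23
  s23 = 0 | 0 | 0 | 0 | deadlocked
Reachable graph of Q (24 states):
  t0 = d.0 | c.0 | (0 | 0 + b.0) | a.(0 | 0 + c.0) | —a→ t1, —b→ t2, —c→ t3, —d→ t4
  t1 = d.0 | c.0 | (0 | 0 + b.0) | (0 | 0 + c.0) | —b→ t5, —c→ t6, —c→ t7, —d→ t8
  t2 = d.0 | c.0 | 0 | a.(0 | 0 + c.0) | —a→ t5, —c→ t9, —d→ t10
  t3 = d.0 | 0 | (0 | 0 + b.0) | a.(0 | 0 + c.0) | —a→ t6, —b→ t9, —d→ t11
  t4 = 0 | c.0 | (0 | 0 + b.0) | a.(0 | 0 + c.0) | —a→ t8, —b→ t10, —c→ t11
  t5 = d.0 | c.0 | 0 | (0 | 0 + c.0) | —c→ t12, —c→ t13, —d→ t14
  t6 = d.0 | 0 | (0 | 0 + b.0) | (0 | 0 + c.0) | —b→ t12, —c→ t15, —d→ t16
  t7 = d.0 | c.0 | (0 | 0 + b.0) | 0 | —b→ t13, —c→ t15, —d→ t17
  t8 = 0 | c.0 | (0 | 0 + b.0) | (0 | 0 + c.0) | —b→ t14, —c→ t16, —c→ t17
  t9 = d.0 | 0 | 0 | a.(0 | 0 + c.0) | —a→ t12, —d→ t18
  t10 = 0 | c.0 | 0 | a.(0 | 0 + c.0) | —a→ t14, —c→ t18
  t11 = 0 | 0 | (0 | 0 + b.0) | a.(0 | 0 + c.0) | —a→ t16, —b→ t18
  t12 = d.0 | 0 | 0 | (0 | 0 + c.0) | —c→ t19, —d→ t20
  t13 = d.0 | c.0 | 0 | 0 | —c→ t19, —d→ t21
  t14 = 0 | c.0 | 0 | (0 | 0 + c.0) | —c→ t20, —c→ t21
  t15 = d.0 | 0 | (0 | 0 + b.0) | 0 | —b→ t19, —d→ t22
  t16 = 0 | 0 | (0 | 0 + b.0) | (0 | 0 + c.0) | —b→ t20, —c→ t22
  t17 = 0 | c.0 | (0 | 0 + b.0) | 0 | —b→ t21, —c→ t22
  t18 = 0 | 0 | 0 | a.(0 | 0 + c.0) | —a→ t20
  t19 = d.0 | 0 | 0 | 0 | —d→ t23
  t20 = 0 | 0 | 0 | (0 | 0 + c.0) | —c→ t23
  t21 = 0 | c.0 | 0 | 0 | —c→ t23
  t22 = 0 | 0 | (0 | 0 + b.0) | 0 | —b→ t23
  t23 = 0 | 0 | 0 | 0 | deadlocked
Executing bb from P (initial set {s0}):
  [1] b ⇒ {s1, s2}
  [2] b ⇒ {s5}
  P completes σ.
Executing bb from Q (initial set {t0}):
  [1] b ⇒ {t2}
  [2] b ⇒ ∅ (Q stuck)

bb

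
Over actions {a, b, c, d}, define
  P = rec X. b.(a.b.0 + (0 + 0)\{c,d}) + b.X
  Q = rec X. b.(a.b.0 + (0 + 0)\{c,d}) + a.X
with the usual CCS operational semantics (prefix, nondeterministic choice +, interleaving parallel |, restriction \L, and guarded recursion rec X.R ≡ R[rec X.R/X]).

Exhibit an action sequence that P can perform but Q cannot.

P's transition system — 4 states:
  u0 = rec X. b.(a.b.0 + (0 + 0)\{c,d}) + b.X → ··b··> u0, ··b··> u1
  u1 = a.b.0 + (0 + 0)\{c,d} → ··a··> u2
  u2 = b.0 → ··b··> u3
  u3 = 0 → (no moves)
Q's transition system — 4 states:
  v0 = rec X. b.(a.b.0 + (0 + 0)\{c,d}) + a.X → ··a··> v0, ··b··> v1
  v1 = a.b.0 + (0 + 0)\{c,d} → ··a··> v2
  v2 = b.0 → ··b··> v3
  v3 = 0 → (no moves)
Run σ = ⟨bb⟩ on P: start {u0}
  after b @ step 1: {u0, u1}
  after b @ step 2: {u0, u1}
  — P admits the full trace.
Run σ = ⟨bb⟩ on Q: start {v0}
  after b @ step 1: {v1}
  after b @ step 2: ∅ (Q stuck)

bb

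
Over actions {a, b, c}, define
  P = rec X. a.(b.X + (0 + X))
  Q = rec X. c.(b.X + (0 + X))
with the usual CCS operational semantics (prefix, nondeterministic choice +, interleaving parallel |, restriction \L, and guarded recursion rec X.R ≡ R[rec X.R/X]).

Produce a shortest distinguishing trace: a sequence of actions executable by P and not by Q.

Reachable graph of P (2 states):
  u0 = rec X. a.(b.X + (0 + X)) → --a--▸ u1
  u1 = b.(rec X. a.(b.X + (0 + X))) + (0 + (rec X. a.(b.X + (0 + X)))) → --a--▸ u1, --b--▸ u0
Reachable graph of Q (2 states):
  v0 = rec X. c.(b.X + (0 + X)) → --c--▸ v1
  v1 = b.(rec X. c.(b.X + (0 + X))) + (0 + (rec X. c.(b.X + (0 + X)))) → --b--▸ v0, --c--▸ v1
Trace ⟨a⟩ through P, begin at {u0}:
  step 1 (a): {u1}
  ✓ P
Trace ⟨a⟩ through Q, begin at {v0}:
  step 1 (a): ∅ (Q stuck)

a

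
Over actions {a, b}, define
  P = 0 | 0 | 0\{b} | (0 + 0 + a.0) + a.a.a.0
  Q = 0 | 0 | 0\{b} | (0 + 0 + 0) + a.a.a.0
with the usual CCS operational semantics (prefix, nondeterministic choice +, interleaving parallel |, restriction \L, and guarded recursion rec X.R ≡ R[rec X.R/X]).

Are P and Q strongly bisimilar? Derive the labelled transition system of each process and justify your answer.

P ≁ Q

Reachable graph of P (5 states):
  m0 = 0 | 0 | 0\{b} | (0 + 0 + a.0) + a.a.a.0 :: --a--▸ m1, --a--▸ m2
  m1 = 0 | 0 | 0\{b} | 0 :: (no moves)
  m2 = a.a.0 :: --a--▸ m3
  m3 = a.0 :: --a--▸ m4
  m4 = 0 :: (no moves)
Reachable graph of Q (4 states):
  n0 = 0 | 0 | 0\{b} | (0 + 0 + 0) + a.a.a.0 :: --a--▸ n1
  n1 = a.a.0 :: --a--▸ n2
  n2 = a.0 :: --a--▸ n3
  n3 = 0 :: (no moves)
Partition-refinement fixed point:
  B0 = {m0}
  B1 = {m1, m4, n3}
  B2 = {m2, n1}
  B3 = {m3, n2}
  B4 = {n0}
m0 ∈ B0, n0 ∈ B4 → different blocks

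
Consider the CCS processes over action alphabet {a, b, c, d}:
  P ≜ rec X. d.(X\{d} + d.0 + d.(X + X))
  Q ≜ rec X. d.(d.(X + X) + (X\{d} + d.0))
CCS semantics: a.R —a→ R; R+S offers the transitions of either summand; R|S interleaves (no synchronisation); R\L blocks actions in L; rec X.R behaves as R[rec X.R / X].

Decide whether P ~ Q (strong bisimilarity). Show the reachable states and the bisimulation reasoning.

LTS(P): 4 reachable states
  p0 = rec X. d.(X\{d} + d.0 + d.(X + X)) | =d=> p1
  p1 = (rec X. d.(X\{d} + d.0 + d.(X + X)))\{d} + d.0 + d.((rec X. d.(X\{d} + d.0 + d.(X + X))) + (rec X. d.(X\{d} + d.0 + d.(X + X)))) | =d=> p2, =d=> p3
  p2 = (rec X. d.(X\{d} + d.0 + d.(X + X))) + (rec X. d.(X\{d} + d.0 + d.(X + X))) | =d=> p1
  p3 = 0 | deadlocked
LTS(Q): 4 reachable states
  q0 = rec X. d.(d.(X + X) + (X\{d} + d.0)) | =d=> q1
  q1 = d.((rec X. d.(d.(X + X) + (X\{d} + d.0))) + (rec X. d.(d.(X + X) + (X\{d} + d.0)))) + ((rec X. d.(d.(X + X) + (X\{d} + d.0)))\{d} + d.0) | =d=> q2, =d=> q3
  q2 = (rec X. d.(d.(X + X) + (X\{d} + d.0))) + (rec X. d.(d.(X + X) + (X\{d} + d.0))) | =d=> q1
  q3 = 0 | deadlocked
Partition-refinement fixed point:
  B0 = {p0, p2, q0, q2}
  B1 = {p1, q1}
  B2 = {p3, q3}
p0 ∈ B0, q0 ∈ B0 → same block

P ~ Q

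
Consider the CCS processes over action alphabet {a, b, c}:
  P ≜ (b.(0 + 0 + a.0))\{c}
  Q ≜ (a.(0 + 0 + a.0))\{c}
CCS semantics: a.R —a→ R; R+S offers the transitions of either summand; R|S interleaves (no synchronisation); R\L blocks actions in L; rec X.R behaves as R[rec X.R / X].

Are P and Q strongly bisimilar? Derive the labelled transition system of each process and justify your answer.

Reachable graph of P (3 states):
  s0 = (b.(0 + 0 + a.0))\{c} | —b→ s1
  s1 = (0 + 0 + a.0)\{c} | —a→ s2
  s2 = 0\{c} | stopped
Reachable graph of Q (3 states):
  t0 = (a.(0 + 0 + a.0))\{c} | —a→ t1
  t1 = (0 + 0 + a.0)\{c} | —a→ t2
  t2 = 0\{c} | stopped
Bisimilarity quotient blocks:
  B0 = {s0}
  B1 = {s1, t1}
  B2 = {s2, t2}
  B3 = {t0}
s0 ∈ B0, t0 ∈ B3 → different blocks

P ≁ Q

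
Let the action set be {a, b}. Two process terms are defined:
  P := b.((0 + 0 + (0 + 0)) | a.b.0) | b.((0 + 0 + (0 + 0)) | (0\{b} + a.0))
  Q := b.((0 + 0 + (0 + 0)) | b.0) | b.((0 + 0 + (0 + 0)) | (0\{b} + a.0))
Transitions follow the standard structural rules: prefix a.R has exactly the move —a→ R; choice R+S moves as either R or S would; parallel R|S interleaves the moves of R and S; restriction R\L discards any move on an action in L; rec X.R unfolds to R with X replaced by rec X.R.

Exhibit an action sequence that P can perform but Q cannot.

baba

LTS(P): 12 reachable states
  s0 = b.((0 + 0 + (0 + 0)) | a.b.0) | b.((0 + 0 + (0 + 0)) | (0\{b} + a.0)) | =b=> s1, =b=> s2
  s1 = (0 + 0 + (0 + 0)) | a.b.0 | b.((0 + 0 + (0 + 0)) | (0\{b} + a.0)) | =a=> s3, =b=> s4
  s2 = b.((0 + 0 + (0 + 0)) | a.b.0) | ((0 + 0 + (0 + 0)) | (0\{b} + a.0)) | =a=> s5, =b=> s4
  s3 = (0 + 0 + (0 + 0)) | b.0 | b.((0 + 0 + (0 + 0)) | (0\{b} + a.0)) | =b=> s6, =b=> s7
  s4 = (0 + 0 + (0 + 0)) | a.b.0 | ((0 + 0 + (0 + 0)) | (0\{b} + a.0)) | =a=> s7, =a=> s8
  s5 = b.((0 + 0 + (0 + 0)) | a.b.0) | ((0 + 0 + (0 + 0)) | 0) | =b=> s8
  s6 = (0 + 0 + (0 + 0)) | 0 | b.((0 + 0 + (0 + 0)) | (0\{b} + a.0)) | =b=> s9
  s7 = (0 + 0 + (0 + 0)) | b.0 | ((0 + 0 + (0 + 0)) | (0\{b} + a.0)) | =a=> s10, =b=> s9
  s8 = (0 + 0 + (0 + 0)) | a.b.0 | ((0 + 0 + (0 + 0)) | 0) | =a=> s10
  s9 = (0 + 0 + (0 + 0)) | 0 | ((0 + 0 + (0 + 0)) | (0\{b} + a.0)) | =a=> s11
  s10 = (0 + 0 + (0 + 0)) | b.0 | ((0 + 0 + (0 + 0)) | 0) | =b=> s11
  s11 = (0 + 0 + (0 + 0)) | 0 | ((0 + 0 + (0 + 0)) | 0) | deadlocked
LTS(Q): 9 reachable states
  t0 = b.((0 + 0 + (0 + 0)) | b.0) | b.((0 + 0 + (0 + 0)) | (0\{b} + a.0)) | =b=> t1, =b=> t2
  t1 = (0 + 0 + (0 + 0)) | b.0 | b.((0 + 0 + (0 + 0)) | (0\{b} + a.0)) | =b=> t3, =b=> t4
  t2 = b.((0 + 0 + (0 + 0)) | b.0) | ((0 + 0 + (0 + 0)) | (0\{b} + a.0)) | =a=> t5, =b=> t4
  t3 = (0 + 0 + (0 + 0)) | 0 | b.((0 + 0 + (0 + 0)) | (0\{b} + a.0)) | =b=> t6
  t4 = (0 + 0 + (0 + 0)) | b.0 | ((0 + 0 + (0 + 0)) | (0\{b} + a.0)) | =a=> t7, =b=> t6
  t5 = b.((0 + 0 + (0 + 0)) | b.0) | ((0 + 0 + (0 + 0)) | 0) | =b=> t7
  t6 = (0 + 0 + (0 + 0)) | 0 | ((0 + 0 + (0 + 0)) | (0\{b} + a.0)) | =a=> t8
  t7 = (0 + 0 + (0 + 0)) | b.0 | ((0 + 0 + (0 + 0)) | 0) | =b=> t8
  t8 = (0 + 0 + (0 + 0)) | 0 | ((0 + 0 + (0 + 0)) | 0) | deadlocked
Run σ = ⟨baba⟩ on P: start {s0}
  step 1 (b): {s1, s2}
  step 2 (a): {s3, s5}
  step 3 (b): {s6, s7, s8}
  step 4 (a): {s10}
  ✓ P
Run σ = ⟨baba⟩ on Q: start {t0}
  step 1 (b): {t1, t2}
  step 2 (a): {t5}
  step 3 (b): {t7}
  step 4 (a): ∅  — Q cannot continue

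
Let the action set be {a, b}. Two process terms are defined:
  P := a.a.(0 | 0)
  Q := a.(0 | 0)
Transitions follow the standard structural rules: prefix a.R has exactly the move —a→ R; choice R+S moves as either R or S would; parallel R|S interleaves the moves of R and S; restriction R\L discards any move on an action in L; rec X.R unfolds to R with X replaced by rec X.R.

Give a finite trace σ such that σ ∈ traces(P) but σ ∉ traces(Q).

aa

P's transition system — 3 states:
  s0 = a.a.(0 | 0) has moves -a-> s1
  s1 = a.(0 | 0) has moves -a-> s2
  s2 = 0 | 0 has moves ∅
Q's transition system — 2 states:
  t0 = a.(0 | 0) has moves -a-> t1
  t1 = 0 | 0 has moves ∅
Trace ⟨aa⟩ through P, begin at {s0}:
  after a @ step 1: {s1}
  after a @ step 2: {s2}
  — P admits the full trace.
Trace ⟨aa⟩ through Q, begin at {t0}:
  after a @ step 1: {t1}
  after a @ step 2: no successor for Q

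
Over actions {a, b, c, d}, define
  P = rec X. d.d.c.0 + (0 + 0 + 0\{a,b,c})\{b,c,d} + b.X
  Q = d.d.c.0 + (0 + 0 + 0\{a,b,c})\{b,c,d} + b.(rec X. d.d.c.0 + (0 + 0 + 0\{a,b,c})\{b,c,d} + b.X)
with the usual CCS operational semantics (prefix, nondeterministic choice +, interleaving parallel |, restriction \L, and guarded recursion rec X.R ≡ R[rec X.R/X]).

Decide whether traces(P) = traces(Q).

trace-equivalent

P's transition system — 4 states:
  u0 = rec X. d.d.c.0 + (0 + 0 + 0\{a,b,c})\{b,c,d} + b.X :: --b--▸ u0, --d--▸ u1
  u1 = d.c.0 :: --d--▸ u2
  u2 = c.0 :: --c--▸ u3
  u3 = 0 :: ∅
Q's transition system — 5 states:
  v0 = d.d.c.0 + (0 + 0 + 0\{a,b,c})\{b,c,d} + b.(rec X. d.d.c.0 + (0 + 0 + 0\{a,b,c})\{b,c,d} + b.X) :: --b--▸ v1, --d--▸ v2
  v1 = rec X. d.d.c.0 + (0 + 0 + 0\{a,b,c})\{b,c,d} + b.X :: --b--▸ v1, --d--▸ v2
  v2 = d.c.0 :: --d--▸ v3
  v3 = c.0 :: --c--▸ v4
  v4 = 0 :: ∅
Bisimilarity quotient blocks:
  B0 = {u0, v0, v1}
  B1 = {u1, v2}
  B2 = {u2, v3}
  B3 = {u3, v4}
u0 ∈ B0, v0 ∈ B0 → same block
Bisimilar ⇒ trace-equivalent.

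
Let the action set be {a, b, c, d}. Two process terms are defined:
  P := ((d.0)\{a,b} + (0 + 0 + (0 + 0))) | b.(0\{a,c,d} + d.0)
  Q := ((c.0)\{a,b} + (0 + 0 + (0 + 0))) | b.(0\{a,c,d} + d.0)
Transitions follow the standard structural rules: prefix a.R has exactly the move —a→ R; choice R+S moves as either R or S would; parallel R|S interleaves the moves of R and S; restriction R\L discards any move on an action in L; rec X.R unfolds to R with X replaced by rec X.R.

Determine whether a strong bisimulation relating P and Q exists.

NO

LTS(P): 6 reachable states
  p0 = ((d.0)\{a,b} + (0 + 0 + (0 + 0))) | b.(0\{a,c,d} + d.0) has moves =b=> p1, =d=> p2
  p1 = ((d.0)\{a,b} + (0 + 0 + (0 + 0))) | (0\{a,c,d} + d.0) has moves =d=> p3, =d=> p4
  p2 = 0\{a,b} | b.(0\{a,c,d} + d.0) has moves =b=> p4
  p3 = ((d.0)\{a,b} + (0 + 0 + (0 + 0))) | 0 has moves =d=> p5
  p4 = 0\{a,b} | (0\{a,c,d} + d.0) has moves =d=> p5
  p5 = 0\{a,b} | 0 has moves ∅
LTS(Q): 6 reachable states
  q0 = ((c.0)\{a,b} + (0 + 0 + (0 + 0))) | b.(0\{a,c,d} + d.0) has moves =b=> q1, =c=> q2
  q1 = ((c.0)\{a,b} + (0 + 0 + (0 + 0))) | (0\{a,c,d} + d.0) has moves =c=> q3, =d=> q4
  q2 = 0\{a,b} | b.(0\{a,c,d} + d.0) has moves =b=> q3
  q3 = 0\{a,b} | (0\{a,c,d} + d.0) has moves =d=> q5
  q4 = ((c.0)\{a,b} + (0 + 0 + (0 + 0))) | 0 has moves =c=> q5
  q5 = 0\{a,b} | 0 has moves ∅
Partition-refinement fixed point:
  B0 = {p0}
  B1 = {p2, q2}
  B2 = {p3, p4, q3}
  B3 = {p5, q5}
  B4 = {p1}
  B5 = {q0}
  B6 = {q1}
  B7 = {q4}
p0 ∈ B0, q0 ∈ B5 → different blocks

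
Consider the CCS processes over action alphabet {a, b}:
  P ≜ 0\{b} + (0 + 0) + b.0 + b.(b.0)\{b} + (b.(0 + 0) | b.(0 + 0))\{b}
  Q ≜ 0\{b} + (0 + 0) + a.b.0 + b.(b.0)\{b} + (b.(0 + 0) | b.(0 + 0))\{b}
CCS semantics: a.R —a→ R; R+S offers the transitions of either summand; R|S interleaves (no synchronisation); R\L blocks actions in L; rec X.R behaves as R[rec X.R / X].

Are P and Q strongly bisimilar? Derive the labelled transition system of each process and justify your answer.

not bisimilar

P's transition system — 3 states:
  p0 = 0\{b} + (0 + 0) + b.0 + b.(b.0)\{b} + (b.(0 + 0) | b.(0 + 0))\{b} :: --b--▸ p1, --b--▸ p2
  p1 = (b.0)\{b} :: ∅
  p2 = 0 :: ∅
Q's transition system — 4 states:
  q0 = 0\{b} + (0 + 0) + a.b.0 + b.(b.0)\{b} + (b.(0 + 0) | b.(0 + 0))\{b} :: --a--▸ q1, --b--▸ q2
  q1 = b.0 :: --b--▸ q3
  q2 = (b.0)\{b} :: ∅
  q3 = 0 :: ∅
Partition-refinement fixed point:
  B0 = {p0, q1}
  B1 = {p1, p2, q2, q3}
  B2 = {q0}
p0 ∈ B0, q0 ∈ B2 → different blocks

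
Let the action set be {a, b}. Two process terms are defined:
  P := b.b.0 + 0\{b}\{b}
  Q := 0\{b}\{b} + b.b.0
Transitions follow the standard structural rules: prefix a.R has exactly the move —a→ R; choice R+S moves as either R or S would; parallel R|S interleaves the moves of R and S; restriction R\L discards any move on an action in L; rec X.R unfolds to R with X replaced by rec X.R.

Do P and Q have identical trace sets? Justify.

Reachable graph of P (3 states):
  s0 = b.b.0 + 0\{b}\{b} :: --b--▸ s1
  s1 = b.0 :: --b--▸ s2
  s2 = 0 :: (no moves)
Reachable graph of Q (3 states):
  t0 = 0\{b}\{b} + b.b.0 :: --b--▸ t1
  t1 = b.0 :: --b--▸ t2
  t2 = 0 :: (no moves)
Coarsest stable partition (strong bisimilarity classes):
  B0 = {s0, t0}
  B1 = {s1, t1}
  B2 = {s2, t2}
s0 ∈ B0, t0 ∈ B0 → same block
Bisimilar ⇒ trace-equivalent.

trace-equivalent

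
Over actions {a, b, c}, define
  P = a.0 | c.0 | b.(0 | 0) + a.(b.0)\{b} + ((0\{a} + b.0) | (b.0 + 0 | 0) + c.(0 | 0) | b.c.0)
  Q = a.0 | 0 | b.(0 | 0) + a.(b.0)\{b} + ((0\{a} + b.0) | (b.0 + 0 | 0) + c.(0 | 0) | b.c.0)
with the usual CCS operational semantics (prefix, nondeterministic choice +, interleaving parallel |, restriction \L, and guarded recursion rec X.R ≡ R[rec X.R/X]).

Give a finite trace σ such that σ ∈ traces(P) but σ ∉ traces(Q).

ac

Reachable graph of P (17 states):
  u0 = a.0 | c.0 | b.(0 | 0) + a.(b.0)\{b} + ((0\{a} + b.0) | (b.0 + 0 | 0) + c.(0 | 0) | b.c.0) → —a→ u1, —a→ u2, —b→ u3, —b→ u4, —b→ u5, —b→ u6, —c→ u7, —c→ u8
  u1 = (b.0)\{b} → ·
  u2 = 0 | c.0 | b.(0 | 0) → —b→ u9, —c→ u10
  u3 = (0\{a} + b.0) | 0 → —b→ u11
  u4 = 0 | (b.0 + 0 | 0) → —b→ u11
  u5 = a.0 | c.0 | (0 | 0) → —a→ u9, —c→ u12
  u6 = c.(0 | 0) | c.0 → —c→ u13, —c→ u14
  u7 = 0 | 0 | b.c.0 → —b→ u13
  u8 = a.0 | 0 | b.(0 | 0) → —a→ u10, —b→ u12
  u9 = 0 | c.0 | (0 | 0) → —c→ u15
  u10 = 0 | 0 | b.(0 | 0) → —b→ u15
  u11 = 0 | 0 → ·
  u12 = a.0 | 0 | (0 | 0) → —a→ u15
  u13 = 0 | 0 | c.0 → —c→ u16
  u14 = c.(0 | 0) | 0 → —c→ u16
  u15 = 0 | 0 | (0 | 0) → ·
  u16 = 0 | 0 | 0 → ·
Reachable graph of Q (13 states):
  v0 = a.0 | 0 | b.(0 | 0) + a.(b.0)\{b} + ((0\{a} + b.0) | (b.0 + 0 | 0) + c.(0 | 0) | b.c.0) → —a→ v1, —a→ v2, —b→ v3, —b→ v4, —b→ v5, —b→ v6, —c→ v7
  v1 = (b.0)\{b} → ·
  v2 = 0 | 0 | b.(0 | 0) → —b→ v8
  v3 = (0\{a} + b.0) | 0 → —b→ v9
  v4 = 0 | (b.0 + 0 | 0) → —b→ v9
  v5 = a.0 | 0 | (0 | 0) → —a→ v8
  v6 = c.(0 | 0) | c.0 → —c→ v10, —c→ v11
  v7 = 0 | 0 | b.c.0 → —b→ v10
  v8 = 0 | 0 | (0 | 0) → ·
  v9 = 0 | 0 → ·
  v10 = 0 | 0 | c.0 → —c→ v12
  v11 = c.(0 | 0) | 0 → —c→ v12
  v12 = 0 | 0 | 0 → ·
Run σ = ⟨ac⟩ on P: start {u0}
  step 1 (a): {u1, u2}
  step 2 (c): {u10}
  — P admits the full trace.
Run σ = ⟨ac⟩ on Q: start {v0}
  step 1 (a): {v1, v2}
  step 2 (c): ∅ (Q stuck)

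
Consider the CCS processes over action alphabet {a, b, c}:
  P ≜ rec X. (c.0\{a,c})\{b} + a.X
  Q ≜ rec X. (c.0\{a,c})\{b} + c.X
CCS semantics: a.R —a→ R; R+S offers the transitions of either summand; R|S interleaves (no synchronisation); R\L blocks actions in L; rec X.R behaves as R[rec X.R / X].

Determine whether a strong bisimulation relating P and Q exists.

Reachable graph of P (2 states):
  p0 = rec X. (c.0\{a,c})\{b} + a.X has moves --a--▸ p0, --c--▸ p1
  p1 = 0\{a,c}\{b} has moves ∅
Reachable graph of Q (2 states):
  q0 = rec X. (c.0\{a,c})\{b} + c.X has moves --c--▸ q0, --c--▸ q1
  q1 = 0\{a,c}\{b} has moves ∅
Coarsest stable partition (strong bisimilarity classes):
  B0 = {p0}
  B1 = {p1, q1}
  B2 = {q0}
p0 ∈ B0, q0 ∈ B2 → different blocks

not bisimilar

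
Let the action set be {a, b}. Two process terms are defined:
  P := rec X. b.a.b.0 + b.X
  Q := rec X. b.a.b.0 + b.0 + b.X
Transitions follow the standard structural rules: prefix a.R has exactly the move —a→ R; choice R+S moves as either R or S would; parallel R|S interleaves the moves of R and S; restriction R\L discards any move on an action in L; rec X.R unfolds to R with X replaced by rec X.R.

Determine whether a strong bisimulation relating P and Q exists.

Reachable graph of P (4 states):
  s0 = rec X. b.a.b.0 + b.X | ··b··> s0, ··b··> s1
  s1 = a.b.0 | ··a··> s2
  s2 = b.0 | ··b··> s3
  s3 = 0 | deadlocked
Reachable graph of Q (4 states):
  t0 = rec X. b.a.b.0 + b.0 + b.X | ··b··> t0, ··b··> t1, ··b··> t2
  t1 = 0 | deadlocked
  t2 = a.b.0 | ··a··> t3
  t3 = b.0 | ··b··> t1
Bisimilarity quotient blocks:
  B0 = {s0}
  B1 = {s1, t2}
  B2 = {s2, t3}
  B3 = {s3, t1}
  B4 = {t0}
s0 ∈ B0, t0 ∈ B4 → different blocks

P ≁ Q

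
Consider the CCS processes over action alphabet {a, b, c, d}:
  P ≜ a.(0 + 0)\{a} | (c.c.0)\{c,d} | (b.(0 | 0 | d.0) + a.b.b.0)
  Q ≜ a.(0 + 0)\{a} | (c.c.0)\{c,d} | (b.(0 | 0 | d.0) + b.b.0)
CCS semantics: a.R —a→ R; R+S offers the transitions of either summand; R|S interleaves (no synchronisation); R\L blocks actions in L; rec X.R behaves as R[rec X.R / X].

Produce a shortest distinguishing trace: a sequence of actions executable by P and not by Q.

aa

LTS(P): 12 reachable states
  s0 = a.(0 + 0)\{a} | (c.c.0)\{c,d} | (b.(0 | 0 | d.0) + a.b.b.0) ⊢ ··a··> s1, ··a··> s2, ··b··> s3
  s1 = (0 + 0)\{a} | (c.c.0)\{c,d} | (b.(0 | 0 | d.0) + a.b.b.0) ⊢ ··a··> s4, ··b··> s5
  s2 = a.(0 + 0)\{a} | (c.c.0)\{c,d} | b.b.0 ⊢ ··a··> s4, ··b··> s6
  s3 = a.(0 + 0)\{a} | (c.c.0)\{c,d} | (0 | 0 | d.0) ⊢ ··a··> s5, ··d··> s7
  s4 = (0 + 0)\{a} | (c.c.0)\{c,d} | b.b.0 ⊢ ··b··> s8
  s5 = (0 + 0)\{a} | (c.c.0)\{c,d} | (0 | 0 | d.0) ⊢ ··d··> s9
  s6 = a.(0 + 0)\{a} | (c.c.0)\{c,d} | b.0 ⊢ ··a··> s8, ··b··> s10
  s7 = a.(0 + 0)\{a} | (c.c.0)\{c,d} | (0 | 0 | 0) ⊢ ··a··> s9
  s8 = (0 + 0)\{a} | (c.c.0)\{c,d} | b.0 ⊢ ··b··> s11
  s9 = (0 + 0)\{a} | (c.c.0)\{c,d} | (0 | 0 | 0) ⊢ stopped
  s10 = a.(0 + 0)\{a} | (c.c.0)\{c,d} | 0 ⊢ ··a··> s11
  s11 = (0 + 0)\{a} | (c.c.0)\{c,d} | 0 ⊢ stopped
LTS(Q): 10 reachable states
  t0 = a.(0 + 0)\{a} | (c.c.0)\{c,d} | (b.(0 | 0 | d.0) + b.b.0) ⊢ ··a··> t1, ··b··> t2, ··b··> t3
  t1 = (0 + 0)\{a} | (c.c.0)\{c,d} | (b.(0 | 0 | d.0) + b.b.0) ⊢ ··b··> t4, ··b··> t5
  t2 = a.(0 + 0)\{a} | (c.c.0)\{c,d} | (0 | 0 | d.0) ⊢ ··a··> t4, ··d··> t6
  t3 = a.(0 + 0)\{a} | (c.c.0)\{c,d} | b.0 ⊢ ··a··> t5, ··b··> t7
  t4 = (0 + 0)\{a} | (c.c.0)\{c,d} | (0 | 0 | d.0) ⊢ ··d··> t8
  t5 = (0 + 0)\{a} | (c.c.0)\{c,d} | b.0 ⊢ ··b··> t9
  t6 = a.(0 + 0)\{a} | (c.c.0)\{c,d} | (0 | 0 | 0) ⊢ ··a··> t8
  t7 = a.(0 + 0)\{a} | (c.c.0)\{c,d} | 0 ⊢ ··a··> t9
  t8 = (0 + 0)\{a} | (c.c.0)\{c,d} | (0 | 0 | 0) ⊢ stopped
  t9 = (0 + 0)\{a} | (c.c.0)\{c,d} | 0 ⊢ stopped
Executing aa from P (initial set {s0}):
  step 1 (a): {s1, s2}
  step 2 (a): {s4}
  ✓ P
Executing aa from Q (initial set {t0}):
  step 1 (a): {t1}
  step 2 (a): no successor for Q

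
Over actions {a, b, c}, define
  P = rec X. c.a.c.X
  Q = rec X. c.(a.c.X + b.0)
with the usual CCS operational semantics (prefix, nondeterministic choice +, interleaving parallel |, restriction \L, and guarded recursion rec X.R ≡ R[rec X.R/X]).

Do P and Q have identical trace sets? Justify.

NO — witness ⟨cb⟩

Reachable graph of P (3 states):
  u0 = rec X. c.a.c.X :: ··c··> u1
  u1 = a.c.(rec X. c.a.c.X) :: ··a··> u2
  u2 = c.(rec X. c.a.c.X) :: ··c··> u0
Reachable graph of Q (4 states):
  v0 = rec X. c.(a.c.X + b.0) :: ··c··> v1
  v1 = a.c.(rec X. c.(a.c.X + b.0)) + b.0 :: ··a··> v2, ··b··> v3
  v2 = c.(rec X. c.(a.c.X + b.0)) :: ··c··> v0
  v3 = 0 :: (no moves)
Run σ = ⟨cb⟩ on Q: start {v0}
  [1] c ⇒ {v1}
  [2] b ⇒ {v3}
  — Q admits the full trace.
Run σ = ⟨cb⟩ on P: start {u0}
  [1] c ⇒ {u1}
  [2] b ⇒ no successor for P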